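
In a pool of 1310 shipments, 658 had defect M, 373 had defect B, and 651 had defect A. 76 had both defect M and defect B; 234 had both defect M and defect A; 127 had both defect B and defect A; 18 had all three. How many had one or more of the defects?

1263

By inclusion–exclusion:
|at least one| = 658 + 373 + 651 − 76 − 234 − 127 + 18 = 1263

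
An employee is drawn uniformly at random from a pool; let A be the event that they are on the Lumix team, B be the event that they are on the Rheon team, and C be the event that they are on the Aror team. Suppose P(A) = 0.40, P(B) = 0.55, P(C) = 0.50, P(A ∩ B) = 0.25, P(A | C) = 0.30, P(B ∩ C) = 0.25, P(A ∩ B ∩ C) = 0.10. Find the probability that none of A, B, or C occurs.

P(A ∩ C) = P(C)·P(A|C) = 0.50 × 0.30 = 0.15
Inclusion–exclusion gives
P(A ∪ B ∪ C) = 0.40 + 0.55 + 0.50 − 0.25 − 0.15 − 0.25 + 0.10 = 0.90
P(none) = 1 − 0.90 = 0.10

0.10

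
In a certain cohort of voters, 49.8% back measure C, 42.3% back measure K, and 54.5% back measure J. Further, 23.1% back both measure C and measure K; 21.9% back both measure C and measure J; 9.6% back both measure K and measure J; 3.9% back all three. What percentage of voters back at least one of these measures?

95.9%

By inclusion-exclusion,
P(union) = 49.8 + 42.3 + 54.5 − 23.1 − 21.9 − 9.6 + 3.9 = 95.9%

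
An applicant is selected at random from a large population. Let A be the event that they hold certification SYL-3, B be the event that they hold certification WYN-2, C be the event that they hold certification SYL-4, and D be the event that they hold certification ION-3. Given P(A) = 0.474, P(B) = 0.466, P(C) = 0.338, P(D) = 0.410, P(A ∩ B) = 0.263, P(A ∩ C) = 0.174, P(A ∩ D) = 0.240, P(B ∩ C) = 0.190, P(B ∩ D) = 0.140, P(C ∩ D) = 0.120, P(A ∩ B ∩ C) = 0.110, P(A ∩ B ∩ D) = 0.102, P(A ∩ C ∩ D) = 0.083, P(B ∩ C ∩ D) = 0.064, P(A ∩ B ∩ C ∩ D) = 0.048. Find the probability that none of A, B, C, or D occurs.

P(A ∪ B ∪ C ∪ D) = 0.474 + 0.466 + 0.338 + 0.410 − 0.263 − 0.174 − 0.240 − 0.190 − 0.140 − 0.120 + 0.110 + 0.102 + 0.083 + 0.064 − 0.048 = 0.872
P(none) = 1 − 0.872 = 0.128

0.128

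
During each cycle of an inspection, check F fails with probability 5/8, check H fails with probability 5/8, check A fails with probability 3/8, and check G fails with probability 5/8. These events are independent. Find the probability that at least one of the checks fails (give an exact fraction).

3961/4096

P(none) = (1 − 5/8) × (1 − 5/8) × (1 − 3/8) × (1 − 5/8) = 3/8 × 3/8 × 5/8 × 3/8 = 135/4096
P(at least one) = 1 − 135/4096 = 3961/4096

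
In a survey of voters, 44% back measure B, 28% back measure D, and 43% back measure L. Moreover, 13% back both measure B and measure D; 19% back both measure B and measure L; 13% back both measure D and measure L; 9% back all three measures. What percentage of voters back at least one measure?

P(at least one) = 44 + 28 + 43 − 13 − 19 − 13 + 9 = 79%

79%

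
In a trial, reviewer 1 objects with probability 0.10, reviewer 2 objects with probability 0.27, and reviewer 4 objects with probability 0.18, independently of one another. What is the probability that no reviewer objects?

Since the events are independent, P(none) is the product of the individual non-occurrence probabilities.
P(none) = (1 − 0.10) × (1 − 0.27) × (1 − 0.18) = 0.90 × 0.73 × 0.82 = 0.53874

0.53874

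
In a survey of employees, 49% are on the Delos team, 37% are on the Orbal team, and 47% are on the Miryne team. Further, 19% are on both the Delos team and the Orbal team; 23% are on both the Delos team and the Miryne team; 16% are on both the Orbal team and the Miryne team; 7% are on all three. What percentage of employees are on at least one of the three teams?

By inclusion–exclusion:
P(at least one) = 49 + 37 + 47 − 19 − 23 − 16 + 7 = 82%

82%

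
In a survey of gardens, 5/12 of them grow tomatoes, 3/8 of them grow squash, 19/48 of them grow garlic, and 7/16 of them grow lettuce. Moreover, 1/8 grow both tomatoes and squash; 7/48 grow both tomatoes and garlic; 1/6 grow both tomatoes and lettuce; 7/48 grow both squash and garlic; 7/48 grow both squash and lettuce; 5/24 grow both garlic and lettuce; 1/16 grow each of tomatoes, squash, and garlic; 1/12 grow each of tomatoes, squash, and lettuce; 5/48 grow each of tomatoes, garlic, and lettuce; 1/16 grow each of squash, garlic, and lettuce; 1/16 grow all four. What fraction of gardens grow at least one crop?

P(union) = 5/12 + 3/8 + 19/48 + 7/16 − 1/8 − 7/48 − 1/6 − 7/48 − 7/48 − 5/24 + 1/16 + 1/12 + 5/48 + 1/16 − 1/16 = 15/16

15/16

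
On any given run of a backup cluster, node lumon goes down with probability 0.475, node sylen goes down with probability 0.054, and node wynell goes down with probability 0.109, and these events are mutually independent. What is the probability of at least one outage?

P(none) = (1 − 0.475) × (1 − 0.054) × (1 − 0.109) = 0.525 × 0.946 × 0.891 = 0.44251515
P(at least one) = 1 − 0.44251515 = 0.55748485

0.55748485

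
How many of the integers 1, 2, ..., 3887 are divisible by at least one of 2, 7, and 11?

Inclusion–exclusion gives
floor(3887/2) + floor(3887/7) + floor(3887/11) − floor(3887/14) − floor(3887/22) − floor(3887/77) + floor(3887/154) = 1943 + 555 + 353 − 277 − 176 − 50 + 25 = 2373

2373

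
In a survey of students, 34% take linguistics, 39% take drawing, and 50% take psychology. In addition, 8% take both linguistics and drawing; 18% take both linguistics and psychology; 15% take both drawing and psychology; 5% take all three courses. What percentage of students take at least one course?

P(≥1) = 34 + 39 + 50 − 8 − 18 − 15 + 5 = 87%

87%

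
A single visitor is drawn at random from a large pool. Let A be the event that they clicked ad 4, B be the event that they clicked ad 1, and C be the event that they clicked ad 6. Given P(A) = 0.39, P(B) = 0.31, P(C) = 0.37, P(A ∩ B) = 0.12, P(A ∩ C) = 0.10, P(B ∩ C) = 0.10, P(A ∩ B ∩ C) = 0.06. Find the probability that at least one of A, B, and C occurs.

0.81

P(A ∪ B ∪ C) = 0.39 + 0.31 + 0.37 − 0.12 − 0.10 − 0.10 + 0.06 = 0.81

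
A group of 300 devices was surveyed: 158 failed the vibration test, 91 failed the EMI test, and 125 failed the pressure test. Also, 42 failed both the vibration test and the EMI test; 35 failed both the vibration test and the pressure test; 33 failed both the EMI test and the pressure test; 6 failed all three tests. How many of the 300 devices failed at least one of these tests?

N(≥1) = 158 + 91 + 125 − 42 − 35 − 33 + 6 = 270

270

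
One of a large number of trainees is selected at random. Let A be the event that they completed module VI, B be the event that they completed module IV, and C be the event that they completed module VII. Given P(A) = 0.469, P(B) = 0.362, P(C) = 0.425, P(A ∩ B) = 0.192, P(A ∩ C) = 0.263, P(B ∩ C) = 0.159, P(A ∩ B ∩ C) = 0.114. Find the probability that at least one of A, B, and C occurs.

By inclusion–exclusion:
P(A ∪ B ∪ C) = 0.469 + 0.362 + 0.425 − 0.192 − 0.263 − 0.159 + 0.114 = 0.756

0.756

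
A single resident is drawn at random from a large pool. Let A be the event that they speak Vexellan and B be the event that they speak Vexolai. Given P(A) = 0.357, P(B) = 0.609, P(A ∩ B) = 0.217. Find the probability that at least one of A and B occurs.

Inclusion–exclusion gives
P(A ∪ B) = 0.357 + 0.609 − 0.217 = 0.749

0.749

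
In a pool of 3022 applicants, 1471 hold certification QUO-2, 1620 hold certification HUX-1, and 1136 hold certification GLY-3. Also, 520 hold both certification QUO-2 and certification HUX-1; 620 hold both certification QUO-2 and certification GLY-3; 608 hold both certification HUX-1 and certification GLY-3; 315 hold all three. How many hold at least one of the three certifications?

N(≥1) = 1471 + 1620 + 1136 − 520 − 620 − 608 + 315 = 2794

2794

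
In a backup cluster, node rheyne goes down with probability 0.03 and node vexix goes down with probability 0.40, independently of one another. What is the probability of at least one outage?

0.418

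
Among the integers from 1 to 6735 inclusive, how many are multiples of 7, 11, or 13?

By inclusion-exclusion,
floor(6735/7) + floor(6735/11) + floor(6735/13) − floor(6735/77) − floor(6735/91) − floor(6735/143) + floor(6735/1001) = 962 + 612 + 518 − 87 − 74 − 47 + 6 = 1890

1890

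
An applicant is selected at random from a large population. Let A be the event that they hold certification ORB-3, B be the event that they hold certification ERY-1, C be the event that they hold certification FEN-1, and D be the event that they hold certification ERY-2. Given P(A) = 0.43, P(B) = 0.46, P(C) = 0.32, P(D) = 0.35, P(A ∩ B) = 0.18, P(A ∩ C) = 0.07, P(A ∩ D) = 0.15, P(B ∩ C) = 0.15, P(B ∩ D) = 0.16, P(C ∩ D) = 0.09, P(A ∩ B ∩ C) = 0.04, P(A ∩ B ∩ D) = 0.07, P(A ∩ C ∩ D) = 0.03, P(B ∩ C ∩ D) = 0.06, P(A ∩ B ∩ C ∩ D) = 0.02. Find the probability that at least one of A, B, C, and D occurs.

0.94

P(A ∪ B ∪ C ∪ D) = 0.43 + 0.46 + 0.32 + 0.35 − 0.18 − 0.07 − 0.15 − 0.15 − 0.16 − 0.09 + 0.04 + 0.07 + 0.03 + 0.06 − 0.02 = 0.94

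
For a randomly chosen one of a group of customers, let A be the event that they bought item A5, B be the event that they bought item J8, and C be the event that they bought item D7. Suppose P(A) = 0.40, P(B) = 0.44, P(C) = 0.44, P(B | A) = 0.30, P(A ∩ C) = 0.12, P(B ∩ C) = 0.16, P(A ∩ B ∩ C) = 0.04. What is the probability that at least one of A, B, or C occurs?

0.92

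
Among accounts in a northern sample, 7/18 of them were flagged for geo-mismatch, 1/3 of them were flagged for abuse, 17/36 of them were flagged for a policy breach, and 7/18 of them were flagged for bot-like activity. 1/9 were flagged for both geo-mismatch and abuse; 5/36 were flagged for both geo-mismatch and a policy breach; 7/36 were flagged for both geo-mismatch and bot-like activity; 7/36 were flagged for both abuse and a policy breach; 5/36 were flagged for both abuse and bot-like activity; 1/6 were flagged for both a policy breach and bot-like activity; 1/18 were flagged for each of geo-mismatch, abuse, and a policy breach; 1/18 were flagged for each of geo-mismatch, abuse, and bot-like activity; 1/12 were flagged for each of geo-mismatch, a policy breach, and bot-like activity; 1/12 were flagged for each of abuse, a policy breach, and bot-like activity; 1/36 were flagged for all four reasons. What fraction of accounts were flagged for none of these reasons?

1/9

Inclusion–exclusion gives
P(≥1) = 7/18 + 1/3 + 17/36 + 7/18 − 1/9 − 5/36 − 7/36 − 7/36 − 5/36 − 1/6 + 1/18 + 1/18 + 1/12 + 1/12 − 1/36 = 8/9
P(none) = 1 − 8/9 = 1/9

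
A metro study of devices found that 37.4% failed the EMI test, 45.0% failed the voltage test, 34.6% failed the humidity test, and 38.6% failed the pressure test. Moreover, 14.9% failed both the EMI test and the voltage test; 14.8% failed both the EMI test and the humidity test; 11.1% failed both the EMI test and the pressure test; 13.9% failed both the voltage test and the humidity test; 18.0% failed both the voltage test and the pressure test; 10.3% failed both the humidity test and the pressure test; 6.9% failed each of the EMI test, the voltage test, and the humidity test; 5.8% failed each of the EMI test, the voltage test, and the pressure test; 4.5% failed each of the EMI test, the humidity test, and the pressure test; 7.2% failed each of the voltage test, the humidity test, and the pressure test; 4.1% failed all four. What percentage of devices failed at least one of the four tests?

92.9%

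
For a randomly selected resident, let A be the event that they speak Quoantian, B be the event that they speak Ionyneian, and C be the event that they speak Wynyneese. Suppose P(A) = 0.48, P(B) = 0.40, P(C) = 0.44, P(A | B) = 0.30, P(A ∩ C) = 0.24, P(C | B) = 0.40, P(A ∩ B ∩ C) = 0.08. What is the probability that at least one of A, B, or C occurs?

P(A ∩ B) = P(B)·P(A|B) = 0.40 × 0.30 = 0.12
P(B ∩ C) = P(B)·P(C|B) = 0.40 × 0.40 = 0.16
Apply inclusion-exclusion:
P(A ∪ B ∪ C) = 0.48 + 0.40 + 0.44 − 0.12 − 0.24 − 0.16 + 0.08 = 0.88

0.88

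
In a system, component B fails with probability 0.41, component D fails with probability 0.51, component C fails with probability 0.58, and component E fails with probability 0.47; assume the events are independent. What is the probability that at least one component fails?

Since the events are independent, P(none) is the product of the individual non-occurrence probabilities.
P(none) = (1 − 0.41) × (1 − 0.51) × (1 − 0.58) × (1 − 0.47) = 0.59 × 0.49 × 0.42 × 0.53 = 0.06435366
P(at least one) = 1 − 0.06435366 = 0.93564634

0.93564634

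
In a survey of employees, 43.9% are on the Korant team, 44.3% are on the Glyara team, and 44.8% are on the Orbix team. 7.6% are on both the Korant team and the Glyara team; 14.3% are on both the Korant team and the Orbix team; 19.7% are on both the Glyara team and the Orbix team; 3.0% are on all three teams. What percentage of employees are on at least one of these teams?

94.4%

P(union) = 43.9 + 44.3 + 44.8 − 7.6 − 14.3 − 19.7 + 3.0 = 94.4%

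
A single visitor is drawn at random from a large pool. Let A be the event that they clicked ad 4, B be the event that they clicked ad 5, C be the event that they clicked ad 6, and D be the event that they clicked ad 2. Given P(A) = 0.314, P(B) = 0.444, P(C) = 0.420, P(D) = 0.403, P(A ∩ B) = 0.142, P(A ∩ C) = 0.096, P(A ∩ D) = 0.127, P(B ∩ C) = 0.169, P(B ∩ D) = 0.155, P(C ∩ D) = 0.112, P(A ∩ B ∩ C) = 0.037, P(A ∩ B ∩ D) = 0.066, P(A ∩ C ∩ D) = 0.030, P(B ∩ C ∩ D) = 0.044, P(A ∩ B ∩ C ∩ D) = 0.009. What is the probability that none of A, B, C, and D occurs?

Inclusion–exclusion gives
P(A ∪ B ∪ C ∪ D) = 0.314 + 0.444 + 0.420 + 0.403 − 0.142 − 0.096 − 0.127 − 0.169 − 0.155 − 0.112 + 0.037 + 0.066 + 0.030 + 0.044 − 0.009 = 0.948
P(none) = 1 − 0.948 = 0.052

0.052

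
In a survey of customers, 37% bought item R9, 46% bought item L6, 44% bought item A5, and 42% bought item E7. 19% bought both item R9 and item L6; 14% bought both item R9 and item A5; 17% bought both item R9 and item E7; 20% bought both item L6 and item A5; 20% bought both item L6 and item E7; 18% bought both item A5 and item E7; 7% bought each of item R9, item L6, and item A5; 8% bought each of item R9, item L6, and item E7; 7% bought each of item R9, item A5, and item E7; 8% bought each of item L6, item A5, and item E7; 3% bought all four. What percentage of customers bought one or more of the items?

88%

By inclusion-exclusion,
P(≥1) = 37 + 46 + 44 + 42 − 19 − 14 − 17 − 20 − 20 − 18 + 7 + 8 + 7 + 8 − 3 = 88%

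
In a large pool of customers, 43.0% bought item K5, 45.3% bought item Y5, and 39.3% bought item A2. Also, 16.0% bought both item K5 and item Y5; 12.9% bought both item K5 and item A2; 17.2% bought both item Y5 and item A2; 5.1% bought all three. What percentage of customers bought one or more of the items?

86.6%

Apply inclusion-exclusion:
P(≥1) = 43.0 + 45.3 + 39.3 − 16.0 − 12.9 − 17.2 + 5.1 = 86.6%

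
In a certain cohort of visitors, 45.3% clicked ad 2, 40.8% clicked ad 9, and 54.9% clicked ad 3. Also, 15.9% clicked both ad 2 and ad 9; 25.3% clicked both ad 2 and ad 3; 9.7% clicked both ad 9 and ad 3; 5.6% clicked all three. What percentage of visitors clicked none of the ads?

By inclusion–exclusion:
P(at least one) = 45.3 + 40.8 + 54.9 − 15.9 − 25.3 − 9.7 + 5.6 = 95.7%
P(none) = 100% − 95.7% = 4.3%

4.3%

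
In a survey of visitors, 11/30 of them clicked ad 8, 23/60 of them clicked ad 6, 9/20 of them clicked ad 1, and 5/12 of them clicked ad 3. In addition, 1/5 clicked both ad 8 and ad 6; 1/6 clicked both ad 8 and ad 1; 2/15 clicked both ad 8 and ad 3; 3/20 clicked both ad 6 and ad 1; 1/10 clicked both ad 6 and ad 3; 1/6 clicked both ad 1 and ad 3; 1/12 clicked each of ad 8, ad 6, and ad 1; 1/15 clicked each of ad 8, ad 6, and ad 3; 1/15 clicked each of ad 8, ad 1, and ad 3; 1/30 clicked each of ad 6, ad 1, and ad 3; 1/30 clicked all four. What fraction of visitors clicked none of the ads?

By inclusion–exclusion:
P(≥1) = 11/30 + 23/60 + 9/20 + 5/12 − 1/5 − 1/6 − 2/15 − 3/20 − 1/10 − 1/6 + 1/12 + 1/15 + 1/15 + 1/30 − 1/30 = 11/12
P(none) = 1 − 11/12 = 1/12

1/12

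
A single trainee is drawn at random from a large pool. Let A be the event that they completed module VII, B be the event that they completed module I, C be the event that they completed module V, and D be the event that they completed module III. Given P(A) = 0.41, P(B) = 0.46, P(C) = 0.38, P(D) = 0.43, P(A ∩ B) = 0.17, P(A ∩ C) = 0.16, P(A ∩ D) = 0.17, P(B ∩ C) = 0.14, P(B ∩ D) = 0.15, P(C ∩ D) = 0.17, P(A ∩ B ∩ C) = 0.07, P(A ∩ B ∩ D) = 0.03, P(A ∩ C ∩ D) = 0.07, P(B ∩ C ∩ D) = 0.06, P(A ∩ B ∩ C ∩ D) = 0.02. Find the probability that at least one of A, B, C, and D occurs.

0.93

Inclusion–exclusion gives
P(A ∪ B ∪ C ∪ D) = 0.41 + 0.46 + 0.38 + 0.43 − 0.17 − 0.16 − 0.17 − 0.14 − 0.15 − 0.17 + 0.07 + 0.03 + 0.07 + 0.06 − 0.02 = 0.93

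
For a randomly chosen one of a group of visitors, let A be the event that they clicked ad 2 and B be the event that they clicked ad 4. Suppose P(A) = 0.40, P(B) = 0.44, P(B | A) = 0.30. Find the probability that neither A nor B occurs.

0.28

P(A ∩ B) = P(A)·P(B|A) = 0.40 × 0.30 = 0.12
Inclusion–exclusion gives
P(A ∪ B) = 0.40 + 0.44 − 0.12 = 0.72
P(none) = 1 − 0.72 = 0.28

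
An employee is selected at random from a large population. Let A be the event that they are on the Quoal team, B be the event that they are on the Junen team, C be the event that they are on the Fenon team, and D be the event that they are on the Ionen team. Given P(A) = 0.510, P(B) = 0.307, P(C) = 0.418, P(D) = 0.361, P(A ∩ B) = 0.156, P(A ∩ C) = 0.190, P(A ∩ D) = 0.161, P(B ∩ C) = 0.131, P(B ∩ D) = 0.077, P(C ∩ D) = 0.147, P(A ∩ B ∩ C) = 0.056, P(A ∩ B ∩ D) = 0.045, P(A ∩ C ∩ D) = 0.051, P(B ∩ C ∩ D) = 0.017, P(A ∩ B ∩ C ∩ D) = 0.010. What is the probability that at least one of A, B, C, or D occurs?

0.893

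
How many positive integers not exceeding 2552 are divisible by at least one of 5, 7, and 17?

905

Using inclusion–exclusion:
⌊2552/5⌋ + ⌊2552/7⌋ + ⌊2552/17⌋ − ⌊2552/35⌋ − ⌊2552/85⌋ − ⌊2552/119⌋ + ⌊2552/595⌋ = 510 + 364 + 150 − 72 − 30 − 21 + 4 = 905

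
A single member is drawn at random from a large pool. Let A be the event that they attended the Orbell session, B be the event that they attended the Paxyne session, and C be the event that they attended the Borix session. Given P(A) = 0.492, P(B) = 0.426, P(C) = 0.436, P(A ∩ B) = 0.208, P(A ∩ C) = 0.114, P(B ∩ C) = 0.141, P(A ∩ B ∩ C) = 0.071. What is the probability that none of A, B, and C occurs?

0.038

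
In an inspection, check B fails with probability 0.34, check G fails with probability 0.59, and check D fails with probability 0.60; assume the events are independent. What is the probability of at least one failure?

0.89176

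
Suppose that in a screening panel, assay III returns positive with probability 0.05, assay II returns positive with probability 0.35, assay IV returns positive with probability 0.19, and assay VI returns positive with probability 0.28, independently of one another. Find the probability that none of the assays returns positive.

Independence gives P(none) = ∏(1 − pᵢ).
P(none) = (1 − 0.05) × (1 − 0.35) × (1 − 0.19) × (1 − 0.28) = 0.95 × 0.65 × 0.81 × 0.72 = 0.360126

0.360126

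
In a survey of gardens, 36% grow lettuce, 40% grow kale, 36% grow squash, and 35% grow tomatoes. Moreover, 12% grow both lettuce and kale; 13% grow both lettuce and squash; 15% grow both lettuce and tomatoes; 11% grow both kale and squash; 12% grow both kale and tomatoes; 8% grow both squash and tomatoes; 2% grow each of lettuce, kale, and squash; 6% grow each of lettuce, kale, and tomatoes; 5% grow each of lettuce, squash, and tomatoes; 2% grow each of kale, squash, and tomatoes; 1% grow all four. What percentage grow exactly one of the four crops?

46%

P(exactly one) = 36 + 40 + 36 + 35 − 2·12 − 2·13 − 2·15 − 2·11 − 2·12 − 2·8 + 3·2 + 3·6 + 3·5 + 3·2 − 4·1 = 46%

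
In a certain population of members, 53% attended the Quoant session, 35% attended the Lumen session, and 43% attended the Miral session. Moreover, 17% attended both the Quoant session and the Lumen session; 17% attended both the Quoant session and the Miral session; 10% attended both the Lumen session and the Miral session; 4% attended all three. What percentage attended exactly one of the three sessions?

55%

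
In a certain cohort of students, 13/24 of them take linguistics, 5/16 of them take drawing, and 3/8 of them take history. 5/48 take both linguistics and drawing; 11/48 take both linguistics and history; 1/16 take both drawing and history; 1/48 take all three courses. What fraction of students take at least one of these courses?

41/48

P(at least one) = 13/24 + 5/16 + 3/8 − 5/48 − 11/48 − 1/16 + 1/48 = 41/48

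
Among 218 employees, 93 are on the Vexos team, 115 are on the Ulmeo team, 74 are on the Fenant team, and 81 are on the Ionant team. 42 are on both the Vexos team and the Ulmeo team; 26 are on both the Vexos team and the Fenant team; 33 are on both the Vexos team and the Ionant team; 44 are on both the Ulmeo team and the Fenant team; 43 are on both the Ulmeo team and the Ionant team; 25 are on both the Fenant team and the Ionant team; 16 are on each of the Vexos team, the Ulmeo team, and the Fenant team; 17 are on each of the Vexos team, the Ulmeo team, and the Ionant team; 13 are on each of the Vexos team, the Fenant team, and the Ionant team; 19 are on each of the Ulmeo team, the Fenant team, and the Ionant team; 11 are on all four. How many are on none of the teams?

14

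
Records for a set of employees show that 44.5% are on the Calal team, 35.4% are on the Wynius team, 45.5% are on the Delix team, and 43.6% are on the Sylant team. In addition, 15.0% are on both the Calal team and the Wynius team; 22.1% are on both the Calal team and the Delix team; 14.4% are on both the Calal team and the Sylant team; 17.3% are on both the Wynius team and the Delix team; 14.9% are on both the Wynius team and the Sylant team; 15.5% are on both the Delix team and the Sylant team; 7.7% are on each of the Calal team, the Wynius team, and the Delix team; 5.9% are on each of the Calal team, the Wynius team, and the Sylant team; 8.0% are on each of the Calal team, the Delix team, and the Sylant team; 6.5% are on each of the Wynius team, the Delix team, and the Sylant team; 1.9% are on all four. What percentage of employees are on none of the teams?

4.0%

Apply inclusion-exclusion:
P(at least one) = 44.5 + 35.4 + 45.5 + 43.6 − 15.0 − 22.1 − 14.4 − 17.3 − 14.9 − 15.5 + 7.7 + 5.9 + 8.0 + 6.5 − 1.9 = 96.0%
P(none) = 100% − 96.0% = 4.0%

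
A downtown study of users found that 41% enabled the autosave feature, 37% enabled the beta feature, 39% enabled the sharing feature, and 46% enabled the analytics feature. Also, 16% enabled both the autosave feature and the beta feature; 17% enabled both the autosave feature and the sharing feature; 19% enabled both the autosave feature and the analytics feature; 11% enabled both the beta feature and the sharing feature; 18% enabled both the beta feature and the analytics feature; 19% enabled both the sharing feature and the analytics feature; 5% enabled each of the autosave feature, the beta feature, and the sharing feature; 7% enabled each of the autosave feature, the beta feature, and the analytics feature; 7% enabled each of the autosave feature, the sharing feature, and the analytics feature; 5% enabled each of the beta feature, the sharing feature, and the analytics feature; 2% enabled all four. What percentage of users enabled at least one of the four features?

Inclusion–exclusion gives
P(≥1) = 41 + 37 + 39 + 46 − 16 − 17 − 19 − 11 − 18 − 19 + 5 + 7 + 7 + 5 − 2 = 85%

85%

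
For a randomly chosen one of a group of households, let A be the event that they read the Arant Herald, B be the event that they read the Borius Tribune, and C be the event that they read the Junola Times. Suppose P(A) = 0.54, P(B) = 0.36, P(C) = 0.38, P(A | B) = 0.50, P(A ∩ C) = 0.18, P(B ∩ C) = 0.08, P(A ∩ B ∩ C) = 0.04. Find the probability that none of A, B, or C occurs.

P(A ∩ B) = P(B)·P(A|B) = 0.36 × 0.50 = 0.18
Inclusion–exclusion gives
P(A ∪ B ∪ C) = 0.54 + 0.36 + 0.38 − 0.18 − 0.18 − 0.08 + 0.04 = 0.88
P(none) = 1 − 0.88 = 0.12

0.12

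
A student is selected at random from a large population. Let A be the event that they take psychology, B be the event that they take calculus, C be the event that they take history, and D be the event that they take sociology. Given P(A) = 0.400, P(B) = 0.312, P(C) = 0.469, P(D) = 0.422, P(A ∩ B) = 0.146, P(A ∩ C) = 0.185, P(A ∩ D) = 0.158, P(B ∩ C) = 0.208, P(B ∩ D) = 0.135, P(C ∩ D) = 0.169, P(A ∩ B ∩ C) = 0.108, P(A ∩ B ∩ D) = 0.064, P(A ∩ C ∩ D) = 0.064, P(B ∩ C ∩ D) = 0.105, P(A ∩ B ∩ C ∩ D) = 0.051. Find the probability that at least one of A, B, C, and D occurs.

0.892

Using inclusion–exclusion:
P(A ∪ B ∪ C ∪ D) = 0.400 + 0.312 + 0.469 + 0.422 − 0.146 − 0.185 − 0.158 − 0.208 − 0.135 − 0.169 + 0.108 + 0.064 + 0.064 + 0.105 − 0.051 = 0.892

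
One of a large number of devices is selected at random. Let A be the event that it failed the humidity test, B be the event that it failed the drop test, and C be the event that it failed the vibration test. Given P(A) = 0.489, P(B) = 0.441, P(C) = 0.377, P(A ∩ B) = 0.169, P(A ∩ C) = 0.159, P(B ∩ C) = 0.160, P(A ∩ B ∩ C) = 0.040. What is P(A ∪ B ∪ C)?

0.859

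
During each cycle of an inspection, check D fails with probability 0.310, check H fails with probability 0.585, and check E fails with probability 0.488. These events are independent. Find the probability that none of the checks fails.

0.1466112

P(none) = (1 − 0.310) × (1 − 0.585) × (1 − 0.488) = 0.690 × 0.415 × 0.512 = 0.1466112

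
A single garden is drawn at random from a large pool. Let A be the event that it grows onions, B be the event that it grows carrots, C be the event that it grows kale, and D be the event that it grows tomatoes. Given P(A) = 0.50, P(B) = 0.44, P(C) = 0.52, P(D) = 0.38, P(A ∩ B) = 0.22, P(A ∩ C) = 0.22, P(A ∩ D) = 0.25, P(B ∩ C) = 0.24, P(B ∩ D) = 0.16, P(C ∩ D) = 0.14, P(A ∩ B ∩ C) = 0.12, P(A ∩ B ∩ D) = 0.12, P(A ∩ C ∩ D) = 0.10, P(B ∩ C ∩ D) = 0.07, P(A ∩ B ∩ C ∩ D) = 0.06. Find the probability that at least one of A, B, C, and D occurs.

0.96

Apply inclusion-exclusion:
P(A ∪ B ∪ C ∪ D) = 0.50 + 0.44 + 0.52 + 0.38 − 0.22 − 0.22 − 0.25 − 0.24 − 0.16 − 0.14 + 0.12 + 0.12 + 0.10 + 0.07 − 0.06 = 0.96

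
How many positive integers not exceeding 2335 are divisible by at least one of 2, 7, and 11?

1425

1167 + 333 + 212 − 166 − 106 − 30 + 15 = 1425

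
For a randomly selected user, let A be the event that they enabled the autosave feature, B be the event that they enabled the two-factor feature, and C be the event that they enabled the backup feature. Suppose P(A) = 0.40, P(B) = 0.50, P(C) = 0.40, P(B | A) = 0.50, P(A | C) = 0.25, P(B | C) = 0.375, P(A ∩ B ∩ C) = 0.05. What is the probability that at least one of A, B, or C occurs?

P(A ∩ B) = P(A)·P(B|A) = 0.40 × 0.50 = 0.20
P(A ∩ C) = P(C)·P(A|C) = 0.40 × 0.25 = 0.10
P(B ∩ C) = P(C)·P(B|C) = 0.40 × 0.375 = 0.15
Inclusion–exclusion gives
P(A ∪ B ∪ C) = 0.40 + 0.50 + 0.40 − 0.20 − 0.10 − 0.15 + 0.05 = 0.90

0.90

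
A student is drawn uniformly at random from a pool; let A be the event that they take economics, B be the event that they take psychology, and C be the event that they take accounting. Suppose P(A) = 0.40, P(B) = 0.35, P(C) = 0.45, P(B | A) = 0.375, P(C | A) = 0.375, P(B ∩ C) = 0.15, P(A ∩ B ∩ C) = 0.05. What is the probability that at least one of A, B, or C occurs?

P(A ∩ B) = P(A)·P(B|A) = 0.40 × 0.375 = 0.15
P(A ∩ C) = P(A)·P(C|A) = 0.40 × 0.375 = 0.15
P(A ∪ B ∪ C) = 0.40 + 0.35 + 0.45 − 0.15 − 0.15 − 0.15 + 0.05 = 0.80

0.80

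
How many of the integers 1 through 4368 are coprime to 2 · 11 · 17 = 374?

2184 + 397 + 256 − 198 − 128 − 23 + 11 = 2499
4368 − 2499 = 1869

1869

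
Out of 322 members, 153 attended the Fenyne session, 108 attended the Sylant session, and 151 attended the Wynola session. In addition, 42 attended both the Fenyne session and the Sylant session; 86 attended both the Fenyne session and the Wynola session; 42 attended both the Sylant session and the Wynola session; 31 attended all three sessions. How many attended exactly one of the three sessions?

Using the inclusion–exclusion count for exactly one event:
|exactly one| = 153 + 108 + 151 − 2·42 − 2·86 − 2·42 + 3·31 = 165

165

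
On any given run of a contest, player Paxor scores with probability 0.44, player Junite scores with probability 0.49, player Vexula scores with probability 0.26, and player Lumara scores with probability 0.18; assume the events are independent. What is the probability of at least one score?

0.82669792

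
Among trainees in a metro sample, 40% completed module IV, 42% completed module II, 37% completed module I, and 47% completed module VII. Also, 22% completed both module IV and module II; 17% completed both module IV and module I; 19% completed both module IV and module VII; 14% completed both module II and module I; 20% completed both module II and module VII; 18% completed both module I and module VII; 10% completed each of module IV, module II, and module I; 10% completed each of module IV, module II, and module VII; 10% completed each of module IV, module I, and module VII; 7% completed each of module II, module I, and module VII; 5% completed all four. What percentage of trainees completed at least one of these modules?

88%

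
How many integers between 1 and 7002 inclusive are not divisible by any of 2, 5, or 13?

2586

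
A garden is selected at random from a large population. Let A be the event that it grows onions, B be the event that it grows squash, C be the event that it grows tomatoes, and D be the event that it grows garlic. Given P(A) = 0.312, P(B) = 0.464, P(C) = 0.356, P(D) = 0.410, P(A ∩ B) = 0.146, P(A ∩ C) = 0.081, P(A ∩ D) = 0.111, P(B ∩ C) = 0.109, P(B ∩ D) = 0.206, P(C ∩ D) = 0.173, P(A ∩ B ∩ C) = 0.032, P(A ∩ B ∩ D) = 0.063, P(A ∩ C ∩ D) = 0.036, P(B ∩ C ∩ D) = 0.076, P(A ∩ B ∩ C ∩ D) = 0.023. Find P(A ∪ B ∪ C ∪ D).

0.900

Inclusion–exclusion gives
P(A ∪ B ∪ C ∪ D) = 0.312 + 0.464 + 0.356 + 0.410 − 0.146 − 0.081 − 0.111 − 0.109 − 0.206 − 0.173 + 0.032 + 0.063 + 0.036 + 0.076 − 0.023 = 0.900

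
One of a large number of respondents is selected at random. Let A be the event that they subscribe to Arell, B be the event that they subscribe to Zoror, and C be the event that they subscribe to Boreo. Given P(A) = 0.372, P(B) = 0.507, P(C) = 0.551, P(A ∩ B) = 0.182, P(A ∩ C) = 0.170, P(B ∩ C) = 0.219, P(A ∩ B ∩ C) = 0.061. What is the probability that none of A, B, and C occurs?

By inclusion-exclusion,
P(A ∪ B ∪ C) = 0.372 + 0.507 + 0.551 − 0.182 − 0.170 − 0.219 + 0.061 = 0.920
P(none) = 1 − 0.920 = 0.080

0.080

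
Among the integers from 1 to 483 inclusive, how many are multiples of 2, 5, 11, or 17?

317

241 + 96 + 43 + 28 − 48 − 21 − 14 − 8 − 5 − 2 + 4 + 2 + 1 + 0 − 0 = 317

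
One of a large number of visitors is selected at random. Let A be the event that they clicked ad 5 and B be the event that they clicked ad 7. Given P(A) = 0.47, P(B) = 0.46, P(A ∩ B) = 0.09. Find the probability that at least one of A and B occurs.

0.84

Using inclusion–exclusion:
P(A ∪ B) = 0.47 + 0.46 − 0.09 = 0.84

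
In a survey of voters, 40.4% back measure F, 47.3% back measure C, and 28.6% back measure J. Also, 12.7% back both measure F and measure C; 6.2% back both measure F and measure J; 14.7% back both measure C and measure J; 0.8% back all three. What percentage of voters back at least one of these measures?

Apply inclusion-exclusion:
P(at least one) = 40.4 + 47.3 + 28.6 − 12.7 − 6.2 − 14.7 + 0.8 = 83.5%

83.5%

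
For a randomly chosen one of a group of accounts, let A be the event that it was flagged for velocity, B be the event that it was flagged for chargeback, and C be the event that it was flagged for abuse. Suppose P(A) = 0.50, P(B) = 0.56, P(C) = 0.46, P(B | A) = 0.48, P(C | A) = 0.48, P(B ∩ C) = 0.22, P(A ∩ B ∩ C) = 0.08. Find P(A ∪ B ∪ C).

0.90

P(A ∩ B) = P(A)·P(B|A) = 0.50 × 0.48 = 0.24
P(A ∩ C) = P(A)·P(C|A) = 0.50 × 0.48 = 0.24
P(A ∪ B ∪ C) = 0.50 + 0.56 + 0.46 − 0.24 − 0.24 − 0.22 + 0.08 = 0.90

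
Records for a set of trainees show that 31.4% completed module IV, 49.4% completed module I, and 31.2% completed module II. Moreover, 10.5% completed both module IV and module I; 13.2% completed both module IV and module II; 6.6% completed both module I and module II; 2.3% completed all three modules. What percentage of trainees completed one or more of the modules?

84.0%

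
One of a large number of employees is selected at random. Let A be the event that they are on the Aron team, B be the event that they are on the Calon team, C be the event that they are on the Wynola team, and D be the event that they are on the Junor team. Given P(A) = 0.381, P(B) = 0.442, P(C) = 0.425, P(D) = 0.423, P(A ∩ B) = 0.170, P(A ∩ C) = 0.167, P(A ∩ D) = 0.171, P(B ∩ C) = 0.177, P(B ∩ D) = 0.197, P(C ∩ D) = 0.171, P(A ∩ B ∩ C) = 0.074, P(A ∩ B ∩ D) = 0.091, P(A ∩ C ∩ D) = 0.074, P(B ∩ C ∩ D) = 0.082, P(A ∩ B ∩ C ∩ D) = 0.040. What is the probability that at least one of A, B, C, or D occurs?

Apply inclusion-exclusion:
P(A ∪ B ∪ C ∪ D) = 0.381 + 0.442 + 0.425 + 0.423 − 0.170 − 0.167 − 0.171 − 0.177 − 0.197 − 0.171 + 0.074 + 0.091 + 0.074 + 0.082 − 0.040 = 0.899

0.899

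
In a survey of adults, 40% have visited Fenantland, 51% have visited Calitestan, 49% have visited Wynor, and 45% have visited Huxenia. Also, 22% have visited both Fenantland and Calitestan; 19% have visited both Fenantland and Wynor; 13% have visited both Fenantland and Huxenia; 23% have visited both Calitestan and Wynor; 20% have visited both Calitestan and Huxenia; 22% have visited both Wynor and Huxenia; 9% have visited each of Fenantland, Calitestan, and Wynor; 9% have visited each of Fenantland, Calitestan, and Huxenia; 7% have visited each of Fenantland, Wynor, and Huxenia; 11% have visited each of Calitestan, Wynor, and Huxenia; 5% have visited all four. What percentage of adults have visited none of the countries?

P(at least one) = 40 + 51 + 49 + 45 − 22 − 19 − 13 − 23 − 20 − 22 + 9 + 9 + 7 + 11 − 5 = 97%
P(none) = 100% − 97% = 3%

3%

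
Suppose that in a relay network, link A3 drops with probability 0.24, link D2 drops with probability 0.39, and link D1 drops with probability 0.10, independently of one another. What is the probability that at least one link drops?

0.58276

P(none) = (1 − 0.24) × (1 − 0.39) × (1 − 0.10) = 0.76 × 0.61 × 0.90 = 0.41724
P(at least one) = 1 − 0.41724 = 0.58276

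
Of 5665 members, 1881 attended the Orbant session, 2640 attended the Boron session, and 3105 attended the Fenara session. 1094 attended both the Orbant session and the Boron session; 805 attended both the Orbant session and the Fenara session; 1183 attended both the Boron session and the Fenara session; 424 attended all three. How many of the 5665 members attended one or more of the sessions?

N(≥1) = 1881 + 2640 + 3105 − 1094 − 805 − 1183 + 424 = 4968

4968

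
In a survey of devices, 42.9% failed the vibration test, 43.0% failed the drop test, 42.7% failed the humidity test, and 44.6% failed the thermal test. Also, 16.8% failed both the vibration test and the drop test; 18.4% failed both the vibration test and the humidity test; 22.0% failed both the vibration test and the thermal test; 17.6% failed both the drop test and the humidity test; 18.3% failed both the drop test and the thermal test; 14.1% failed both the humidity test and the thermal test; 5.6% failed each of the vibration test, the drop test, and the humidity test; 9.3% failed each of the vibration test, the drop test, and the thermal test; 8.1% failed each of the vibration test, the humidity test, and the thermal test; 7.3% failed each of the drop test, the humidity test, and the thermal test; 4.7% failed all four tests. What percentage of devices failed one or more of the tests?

91.6%

By inclusion-exclusion,
P(union) = 42.9 + 43.0 + 42.7 + 44.6 − 16.8 − 18.4 − 22.0 − 17.6 − 18.3 − 14.1 + 5.6 + 9.3 + 8.1 + 7.3 − 4.7 = 91.6%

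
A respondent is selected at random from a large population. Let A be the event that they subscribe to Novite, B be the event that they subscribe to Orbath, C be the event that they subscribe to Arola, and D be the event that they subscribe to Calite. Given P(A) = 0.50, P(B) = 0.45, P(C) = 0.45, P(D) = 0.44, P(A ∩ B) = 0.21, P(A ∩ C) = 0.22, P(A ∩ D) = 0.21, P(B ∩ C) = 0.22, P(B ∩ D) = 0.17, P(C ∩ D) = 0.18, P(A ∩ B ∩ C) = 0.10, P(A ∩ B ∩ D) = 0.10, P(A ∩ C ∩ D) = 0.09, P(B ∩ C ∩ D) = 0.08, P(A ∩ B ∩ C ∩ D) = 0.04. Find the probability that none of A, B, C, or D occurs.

P(A ∪ B ∪ C ∪ D) = 0.50 + 0.45 + 0.45 + 0.44 − 0.21 − 0.22 − 0.21 − 0.22 − 0.17 − 0.18 + 0.10 + 0.10 + 0.09 + 0.08 − 0.04 = 0.96
P(none) = 1 − 0.96 = 0.04

0.04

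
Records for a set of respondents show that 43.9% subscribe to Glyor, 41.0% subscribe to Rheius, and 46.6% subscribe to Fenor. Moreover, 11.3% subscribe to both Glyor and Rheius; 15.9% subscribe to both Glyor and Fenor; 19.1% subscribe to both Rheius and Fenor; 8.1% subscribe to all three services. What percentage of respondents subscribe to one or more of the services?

By inclusion-exclusion,
P(at least one) = 43.9 + 41.0 + 46.6 − 11.3 − 15.9 − 19.1 + 8.1 = 93.3%

93.3%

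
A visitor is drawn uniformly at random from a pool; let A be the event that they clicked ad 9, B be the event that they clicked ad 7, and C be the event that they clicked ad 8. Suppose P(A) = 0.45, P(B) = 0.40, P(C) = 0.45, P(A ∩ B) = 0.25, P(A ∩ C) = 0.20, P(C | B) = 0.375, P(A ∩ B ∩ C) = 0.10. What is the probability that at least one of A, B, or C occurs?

P(B ∩ C) = P(B)·P(C|B) = 0.40 × 0.375 = 0.15
P(A ∪ B ∪ C) = 0.45 + 0.40 + 0.45 − 0.25 − 0.20 − 0.15 + 0.10 = 0.80

0.80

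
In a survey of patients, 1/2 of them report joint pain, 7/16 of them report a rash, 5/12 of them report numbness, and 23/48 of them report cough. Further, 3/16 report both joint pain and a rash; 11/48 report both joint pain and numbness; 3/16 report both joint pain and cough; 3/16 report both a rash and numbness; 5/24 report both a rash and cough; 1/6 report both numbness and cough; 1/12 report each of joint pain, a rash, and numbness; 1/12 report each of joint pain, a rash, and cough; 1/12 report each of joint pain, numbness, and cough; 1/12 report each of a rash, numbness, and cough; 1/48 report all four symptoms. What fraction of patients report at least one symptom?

By inclusion–exclusion:
P(union) = 1/2 + 7/16 + 5/12 + 23/48 − 3/16 − 11/48 − 3/16 − 3/16 − 5/24 − 1/6 + 1/12 + 1/12 + 1/12 + 1/12 − 1/48 = 47/48

47/48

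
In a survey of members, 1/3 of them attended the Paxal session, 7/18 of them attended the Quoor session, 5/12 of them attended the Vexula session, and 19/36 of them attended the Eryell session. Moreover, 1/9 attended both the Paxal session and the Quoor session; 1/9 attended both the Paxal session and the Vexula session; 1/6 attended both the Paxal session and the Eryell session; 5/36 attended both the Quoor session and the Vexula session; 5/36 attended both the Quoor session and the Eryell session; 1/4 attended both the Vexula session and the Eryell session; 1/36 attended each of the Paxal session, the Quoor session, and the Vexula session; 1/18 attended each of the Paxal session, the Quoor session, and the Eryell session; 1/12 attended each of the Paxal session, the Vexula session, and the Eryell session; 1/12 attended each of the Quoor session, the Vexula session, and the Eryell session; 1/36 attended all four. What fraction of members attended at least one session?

By inclusion-exclusion,
P(union) = 1/3 + 7/18 + 5/12 + 19/36 − 1/9 − 1/9 − 1/6 − 5/36 − 5/36 − 1/4 + 1/36 + 1/18 + 1/12 + 1/12 − 1/36 = 35/36

35/36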